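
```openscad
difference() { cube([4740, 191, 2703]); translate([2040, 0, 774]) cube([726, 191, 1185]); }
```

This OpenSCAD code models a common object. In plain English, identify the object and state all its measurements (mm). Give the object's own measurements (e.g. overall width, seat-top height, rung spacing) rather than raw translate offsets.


A wall 4740 mm long (x), 191 mm thick (y), 2703 mm tall, with a rectangular window opening cut through it. The opening is 726 mm wide and 1185 mm tall; its sill is at z = 774 mm and its near (−x) edge is 2040 mm from the wall's −x end. The opening passes through the full wall thickness.


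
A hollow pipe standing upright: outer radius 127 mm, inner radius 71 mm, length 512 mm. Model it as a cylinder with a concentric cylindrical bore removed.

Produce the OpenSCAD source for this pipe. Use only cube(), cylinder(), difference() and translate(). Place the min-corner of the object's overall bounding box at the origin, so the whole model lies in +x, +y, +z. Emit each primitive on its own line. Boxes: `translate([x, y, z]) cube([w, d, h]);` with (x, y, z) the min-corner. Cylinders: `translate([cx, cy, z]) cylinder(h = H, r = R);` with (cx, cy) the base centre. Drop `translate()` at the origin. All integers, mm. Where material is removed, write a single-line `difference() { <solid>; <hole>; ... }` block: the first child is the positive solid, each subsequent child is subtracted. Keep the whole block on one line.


difference() { translate([127, 127, 0]) cylinder(h = 512, r = 127); translate([127, 127, 0]) cylinder(h = 512, r = 71); }


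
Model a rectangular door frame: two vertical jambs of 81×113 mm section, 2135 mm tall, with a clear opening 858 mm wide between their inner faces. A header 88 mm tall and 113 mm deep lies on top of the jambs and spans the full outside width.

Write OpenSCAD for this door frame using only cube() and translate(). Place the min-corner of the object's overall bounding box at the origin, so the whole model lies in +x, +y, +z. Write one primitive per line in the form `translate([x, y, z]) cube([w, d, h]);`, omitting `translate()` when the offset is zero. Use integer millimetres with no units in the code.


cube([81, 113, 2135]);
translate([939, 0, 0]) cube([81, 113, 2135]);
translate([0, 0, 2135]) cube([1020, 113, 88]);


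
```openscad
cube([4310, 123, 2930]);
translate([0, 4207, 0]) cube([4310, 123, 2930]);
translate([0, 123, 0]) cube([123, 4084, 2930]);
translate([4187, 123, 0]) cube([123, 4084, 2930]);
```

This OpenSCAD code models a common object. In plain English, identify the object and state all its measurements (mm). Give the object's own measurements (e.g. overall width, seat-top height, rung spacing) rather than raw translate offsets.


The wall frame of a small rectangular building: four walls, each 2930 mm tall and 123 mm thick, enclosing a footprint 4310 mm (x) by 4330 mm (y) outside-to-outside, with no floor or roof. The front and back walls (the −y and +y sides) span the full width; the two side walls fit between them.


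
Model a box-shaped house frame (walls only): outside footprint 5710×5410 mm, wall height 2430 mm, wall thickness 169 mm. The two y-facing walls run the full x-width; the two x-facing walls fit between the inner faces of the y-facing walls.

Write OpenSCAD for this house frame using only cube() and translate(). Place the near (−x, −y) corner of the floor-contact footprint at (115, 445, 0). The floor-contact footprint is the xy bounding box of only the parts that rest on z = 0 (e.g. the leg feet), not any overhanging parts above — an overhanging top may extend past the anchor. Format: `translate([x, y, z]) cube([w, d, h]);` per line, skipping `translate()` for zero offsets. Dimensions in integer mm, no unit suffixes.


translate([115, 445, 0]) cube([5710, 169, 2430]);
translate([115, 5686, 0]) cube([5710, 169, 2430]);
translate([115, 614, 0]) cube([169, 5072, 2430]);
translate([5656, 614, 0]) cube([169, 5072, 2430]);


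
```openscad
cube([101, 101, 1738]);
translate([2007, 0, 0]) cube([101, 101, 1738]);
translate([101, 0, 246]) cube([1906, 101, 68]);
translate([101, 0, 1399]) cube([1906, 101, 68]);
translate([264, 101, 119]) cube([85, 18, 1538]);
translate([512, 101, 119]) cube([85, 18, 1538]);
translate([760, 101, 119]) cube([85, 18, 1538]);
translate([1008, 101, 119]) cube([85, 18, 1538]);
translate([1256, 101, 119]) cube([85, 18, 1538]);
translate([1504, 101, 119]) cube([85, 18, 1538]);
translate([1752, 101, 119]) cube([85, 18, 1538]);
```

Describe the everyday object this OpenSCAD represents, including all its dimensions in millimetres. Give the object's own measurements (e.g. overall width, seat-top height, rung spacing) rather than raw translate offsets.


A fence section. Two 101×101 mm posts, 1738 mm tall, stand on the floor with a clear span of 1906 mm between their inner faces. Two horizontal rails of 101×68 mm section span the gap between the posts with their undersides at z = 246 mm and z = 1399 mm, flush with the posts' −y face. 7 pickets, each 85 mm wide, 18 mm thick and 1538 mm tall, are fixed to the +y face of the rails with their bottoms at z = 119 mm, spaced across the span with a 163 mm gap after the −x post and between neighbouring pickets, with 170 mm left before the +x post.


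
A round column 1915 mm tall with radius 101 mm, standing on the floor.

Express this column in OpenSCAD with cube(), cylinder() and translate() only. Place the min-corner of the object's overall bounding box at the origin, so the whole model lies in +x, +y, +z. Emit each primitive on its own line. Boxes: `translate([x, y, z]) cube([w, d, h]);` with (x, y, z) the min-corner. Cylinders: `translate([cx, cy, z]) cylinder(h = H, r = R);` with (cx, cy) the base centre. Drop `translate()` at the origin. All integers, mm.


translate([101, 101, 0]) cylinder(h = 1915, r = 101);


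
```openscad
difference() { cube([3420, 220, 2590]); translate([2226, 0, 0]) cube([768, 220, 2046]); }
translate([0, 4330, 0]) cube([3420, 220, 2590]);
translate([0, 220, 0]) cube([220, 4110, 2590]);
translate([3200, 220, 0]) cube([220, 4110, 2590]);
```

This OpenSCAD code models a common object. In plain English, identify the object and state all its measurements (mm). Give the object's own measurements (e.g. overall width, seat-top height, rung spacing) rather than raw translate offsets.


A single room: four walls, each 2590 mm tall and 220 mm thick, enclosing an outside footprint 3420×4550 mm (x × y), no floor or roof. The front and back walls (−y and +y sides) run the full x-width; the side walls fit between their inner faces. A door opening 768 mm wide and 2046 mm tall is cut through the front wall from the floor up, its −x edge 2226 mm from the wall's −x end.


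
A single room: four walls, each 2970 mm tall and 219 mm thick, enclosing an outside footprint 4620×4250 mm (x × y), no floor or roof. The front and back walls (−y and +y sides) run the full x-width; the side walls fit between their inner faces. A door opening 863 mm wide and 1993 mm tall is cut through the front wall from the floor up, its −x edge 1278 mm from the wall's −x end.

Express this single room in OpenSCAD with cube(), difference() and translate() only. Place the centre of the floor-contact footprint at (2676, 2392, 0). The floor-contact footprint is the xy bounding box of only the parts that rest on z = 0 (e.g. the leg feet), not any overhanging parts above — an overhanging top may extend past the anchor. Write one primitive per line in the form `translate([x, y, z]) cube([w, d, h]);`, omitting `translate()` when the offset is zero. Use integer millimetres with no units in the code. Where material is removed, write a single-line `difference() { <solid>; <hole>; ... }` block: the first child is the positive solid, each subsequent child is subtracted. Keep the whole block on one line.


difference() { translate([366, 267, 0]) cube([4620, 219, 2970]); translate([1644, 267, 0]) cube([863, 219, 1993]); }
translate([366, 4298, 0]) cube([4620, 219, 2970]);
translate([366, 486, 0]) cube([219, 3812, 2970]);
translate([4767, 486, 0]) cube([219, 3812, 2970]);


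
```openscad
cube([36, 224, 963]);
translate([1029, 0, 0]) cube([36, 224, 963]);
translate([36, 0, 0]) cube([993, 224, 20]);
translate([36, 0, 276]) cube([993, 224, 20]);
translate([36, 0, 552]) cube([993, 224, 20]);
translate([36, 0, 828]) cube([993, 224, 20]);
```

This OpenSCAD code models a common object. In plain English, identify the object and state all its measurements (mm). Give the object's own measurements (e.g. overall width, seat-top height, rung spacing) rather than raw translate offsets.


An open bookshelf. Two side panels, each 36 mm thick, 224 mm deep and 963 mm tall, stand 1065 mm apart (outside-to-outside). Between them sit 4 shelves, each 20 mm thick and 224 mm deep, spanning the full gap between the sides. The bottom shelf rests on the floor (its underside at z = 0) and the clear gap between one shelf's top and the next shelf's underside is 256 mm.


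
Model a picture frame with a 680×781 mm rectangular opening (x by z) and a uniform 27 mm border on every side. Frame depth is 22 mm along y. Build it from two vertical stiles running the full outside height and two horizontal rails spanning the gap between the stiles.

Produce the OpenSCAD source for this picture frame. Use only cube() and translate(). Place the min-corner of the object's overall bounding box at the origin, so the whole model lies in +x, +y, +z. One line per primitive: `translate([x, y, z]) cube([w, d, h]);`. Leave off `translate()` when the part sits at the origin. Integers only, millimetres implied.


cube([27, 22, 835]);
translate([707, 0, 0]) cube([27, 22, 835]);
translate([27, 0, 0]) cube([680, 22, 27]);
translate([27, 0, 808]) cube([680, 22, 27]);


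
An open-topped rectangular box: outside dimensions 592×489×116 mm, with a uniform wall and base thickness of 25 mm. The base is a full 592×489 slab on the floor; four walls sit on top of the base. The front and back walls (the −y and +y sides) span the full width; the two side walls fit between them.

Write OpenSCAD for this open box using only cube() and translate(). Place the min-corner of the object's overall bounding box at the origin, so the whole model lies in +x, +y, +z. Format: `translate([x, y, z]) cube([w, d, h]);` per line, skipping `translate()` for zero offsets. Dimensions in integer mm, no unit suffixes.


cube([592, 489, 25]);
translate([0, 0, 25]) cube([592, 25, 91]);
translate([0, 464, 25]) cube([592, 25, 91]);
translate([0, 25, 25]) cube([25, 439, 91]);
translate([567, 25, 25]) cube([25, 439, 91]);


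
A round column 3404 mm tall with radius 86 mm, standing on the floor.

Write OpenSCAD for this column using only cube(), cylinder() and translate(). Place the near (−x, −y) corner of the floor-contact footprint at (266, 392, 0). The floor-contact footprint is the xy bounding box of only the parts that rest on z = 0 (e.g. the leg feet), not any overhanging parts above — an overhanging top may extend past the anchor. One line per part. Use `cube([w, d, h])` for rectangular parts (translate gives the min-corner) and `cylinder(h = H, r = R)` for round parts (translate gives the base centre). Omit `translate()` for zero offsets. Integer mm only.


translate([352, 478, 0]) cylinder(h = 3404, r = 86);


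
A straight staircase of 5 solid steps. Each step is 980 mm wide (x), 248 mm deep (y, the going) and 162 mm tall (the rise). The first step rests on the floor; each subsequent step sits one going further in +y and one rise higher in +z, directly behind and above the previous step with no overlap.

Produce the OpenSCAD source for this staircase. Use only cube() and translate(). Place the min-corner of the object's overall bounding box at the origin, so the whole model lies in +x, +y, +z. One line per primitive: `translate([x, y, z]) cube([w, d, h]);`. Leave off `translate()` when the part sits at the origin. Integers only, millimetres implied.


cube([980, 248, 162]);
translate([0, 248, 162]) cube([980, 248, 162]);
translate([0, 496, 324]) cube([980, 248, 162]);
translate([0, 744, 486]) cube([980, 248, 162]);
translate([0, 992, 648]) cube([980, 248, 162]);


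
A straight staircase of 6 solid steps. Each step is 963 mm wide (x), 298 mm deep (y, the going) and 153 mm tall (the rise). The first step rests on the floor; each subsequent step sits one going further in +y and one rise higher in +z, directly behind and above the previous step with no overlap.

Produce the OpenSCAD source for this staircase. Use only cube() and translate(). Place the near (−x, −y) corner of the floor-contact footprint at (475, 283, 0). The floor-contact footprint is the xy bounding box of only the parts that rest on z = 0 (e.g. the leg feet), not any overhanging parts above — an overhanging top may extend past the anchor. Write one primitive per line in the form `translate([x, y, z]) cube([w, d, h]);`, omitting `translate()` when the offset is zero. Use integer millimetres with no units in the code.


translate([475, 283, 0]) cube([963, 298, 153]);
translate([475, 581, 153]) cube([963, 298, 153]);
translate([475, 879, 306]) cube([963, 298, 153]);
translate([475, 1177, 459]) cube([963, 298, 153]);
translate([475, 1475, 612]) cube([963, 298, 153]);
translate([475, 1773, 765]) cube([963, 298, 153]);


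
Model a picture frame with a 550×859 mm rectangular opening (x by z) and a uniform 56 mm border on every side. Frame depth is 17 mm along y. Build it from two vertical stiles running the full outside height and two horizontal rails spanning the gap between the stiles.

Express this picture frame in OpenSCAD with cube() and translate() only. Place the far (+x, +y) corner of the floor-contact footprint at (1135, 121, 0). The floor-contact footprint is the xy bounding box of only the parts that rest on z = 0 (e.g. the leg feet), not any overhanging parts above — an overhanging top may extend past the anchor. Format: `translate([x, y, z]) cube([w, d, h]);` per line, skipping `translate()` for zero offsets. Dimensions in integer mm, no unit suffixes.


translate([473, 104, 0]) cube([56, 17, 971]);
translate([1079, 104, 0]) cube([56, 17, 971]);
translate([529, 104, 0]) cube([550, 17, 56]);
translate([529, 104, 915]) cube([550, 17, 56]);


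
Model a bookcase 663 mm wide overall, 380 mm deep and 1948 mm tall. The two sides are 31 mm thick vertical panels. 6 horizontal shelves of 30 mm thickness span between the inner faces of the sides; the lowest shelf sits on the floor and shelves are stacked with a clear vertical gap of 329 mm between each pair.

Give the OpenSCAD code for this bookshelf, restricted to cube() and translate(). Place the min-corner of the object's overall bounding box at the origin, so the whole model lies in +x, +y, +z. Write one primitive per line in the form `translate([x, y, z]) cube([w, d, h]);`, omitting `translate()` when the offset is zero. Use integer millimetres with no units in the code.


cube([31, 380, 1948]);
translate([632, 0, 0]) cube([31, 380, 1948]);
translate([31, 0, 0]) cube([601, 380, 30]);
translate([31, 0, 359]) cube([601, 380, 30]);
translate([31, 0, 718]) cube([601, 380, 30]);
translate([31, 0, 1077]) cube([601, 380, 30]);
translate([31, 0, 1436]) cube([601, 380, 30]);
translate([31, 0, 1795]) cube([601, 380, 30]);


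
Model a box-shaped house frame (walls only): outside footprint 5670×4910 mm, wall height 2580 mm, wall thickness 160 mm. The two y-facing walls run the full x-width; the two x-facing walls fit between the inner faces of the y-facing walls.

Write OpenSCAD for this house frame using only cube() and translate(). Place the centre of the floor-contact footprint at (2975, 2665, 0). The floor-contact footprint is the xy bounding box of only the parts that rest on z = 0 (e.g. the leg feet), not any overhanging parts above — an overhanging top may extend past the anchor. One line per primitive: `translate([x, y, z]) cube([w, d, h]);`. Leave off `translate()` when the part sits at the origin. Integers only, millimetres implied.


translate([140, 210, 0]) cube([5670, 160, 2580]);
translate([140, 4960, 0]) cube([5670, 160, 2580]);
translate([140, 370, 0]) cube([160, 4590, 2580]);
translate([5650, 370, 0]) cube([160, 4590, 2580]);


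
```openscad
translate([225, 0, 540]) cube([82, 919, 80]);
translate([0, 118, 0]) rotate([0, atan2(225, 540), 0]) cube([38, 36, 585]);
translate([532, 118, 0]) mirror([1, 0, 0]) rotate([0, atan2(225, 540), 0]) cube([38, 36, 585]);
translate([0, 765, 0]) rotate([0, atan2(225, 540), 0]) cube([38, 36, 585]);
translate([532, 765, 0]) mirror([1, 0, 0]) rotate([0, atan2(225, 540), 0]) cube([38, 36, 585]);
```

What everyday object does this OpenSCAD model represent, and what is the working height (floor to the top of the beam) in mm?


A sawhorse. The overall height is 620 mm.

A beam across two mirrored pairs of raked legs — a sawhorse. The beam's underside is at z = 540 (matching the legs' vertical rise in atan2(225, 540)) and the beam is 80 mm tall, so its top is at 540 + 80 = 620 mm. The raked legs top out at the beam's underside, so that is the highest point.


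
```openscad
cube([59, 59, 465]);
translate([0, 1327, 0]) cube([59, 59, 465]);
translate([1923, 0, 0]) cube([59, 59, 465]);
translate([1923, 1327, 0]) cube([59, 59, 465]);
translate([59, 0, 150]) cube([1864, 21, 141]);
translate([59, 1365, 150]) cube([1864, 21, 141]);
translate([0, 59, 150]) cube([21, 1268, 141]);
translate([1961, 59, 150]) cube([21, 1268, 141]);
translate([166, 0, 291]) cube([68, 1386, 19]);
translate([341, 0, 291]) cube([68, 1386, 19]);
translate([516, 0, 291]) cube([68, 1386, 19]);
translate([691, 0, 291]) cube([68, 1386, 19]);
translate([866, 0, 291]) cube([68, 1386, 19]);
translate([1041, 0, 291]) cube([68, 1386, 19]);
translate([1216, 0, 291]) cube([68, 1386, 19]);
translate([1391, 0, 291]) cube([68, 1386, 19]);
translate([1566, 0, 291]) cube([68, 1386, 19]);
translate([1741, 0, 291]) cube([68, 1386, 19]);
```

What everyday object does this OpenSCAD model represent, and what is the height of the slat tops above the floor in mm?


A bed frame. The slat-top height is 310 mm.

Four posts, four rails, and a row of slats — a bed frame. Slats sit on the rails at z = 150 + 141 = 291; with slat thickness 19, the top is 310 mm.


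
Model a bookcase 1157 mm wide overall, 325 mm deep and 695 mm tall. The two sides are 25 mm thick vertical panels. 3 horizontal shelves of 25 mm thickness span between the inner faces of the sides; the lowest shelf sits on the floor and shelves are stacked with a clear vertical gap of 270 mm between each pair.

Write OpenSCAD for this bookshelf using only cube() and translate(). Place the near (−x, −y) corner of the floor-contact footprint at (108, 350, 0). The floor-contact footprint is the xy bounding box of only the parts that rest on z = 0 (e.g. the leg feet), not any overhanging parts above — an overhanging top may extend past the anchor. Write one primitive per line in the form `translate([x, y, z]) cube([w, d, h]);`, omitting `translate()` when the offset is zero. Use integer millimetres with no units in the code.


translate([108, 350, 0]) cube([25, 325, 695]);
translate([1240, 350, 0]) cube([25, 325, 695]);
translate([133, 350, 0]) cube([1107, 325, 25]);
translate([133, 350, 295]) cube([1107, 325, 25]);
translate([133, 350, 590]) cube([1107, 325, 25]);


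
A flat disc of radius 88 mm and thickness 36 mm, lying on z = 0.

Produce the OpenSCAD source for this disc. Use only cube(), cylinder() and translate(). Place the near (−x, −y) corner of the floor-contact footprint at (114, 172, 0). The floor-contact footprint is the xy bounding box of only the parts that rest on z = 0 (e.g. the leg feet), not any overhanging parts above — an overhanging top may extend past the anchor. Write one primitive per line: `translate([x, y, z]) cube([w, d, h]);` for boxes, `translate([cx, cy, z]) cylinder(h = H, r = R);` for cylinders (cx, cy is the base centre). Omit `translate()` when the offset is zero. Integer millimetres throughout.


translate([202, 260, 0]) cylinder(h = 36, r = 88);


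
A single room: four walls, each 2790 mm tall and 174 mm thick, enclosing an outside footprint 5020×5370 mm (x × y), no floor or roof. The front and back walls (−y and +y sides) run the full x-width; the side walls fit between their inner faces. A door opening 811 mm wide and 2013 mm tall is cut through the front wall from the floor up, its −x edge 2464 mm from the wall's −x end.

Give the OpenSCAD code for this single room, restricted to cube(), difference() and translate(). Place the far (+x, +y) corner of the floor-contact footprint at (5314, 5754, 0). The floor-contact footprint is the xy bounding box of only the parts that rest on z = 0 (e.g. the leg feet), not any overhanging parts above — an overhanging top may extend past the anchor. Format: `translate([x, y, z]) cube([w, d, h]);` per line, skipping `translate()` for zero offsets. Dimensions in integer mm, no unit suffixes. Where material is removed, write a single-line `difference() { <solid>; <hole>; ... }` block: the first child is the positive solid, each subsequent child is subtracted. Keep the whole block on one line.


difference() { translate([294, 384, 0]) cube([5020, 174, 2790]); translate([2758, 384, 0]) cube([811, 174, 2013]); }
translate([294, 5580, 0]) cube([5020, 174, 2790]);
translate([294, 558, 0]) cube([174, 5022, 2790]);
translate([5140, 558, 0]) cube([174, 5022, 2790]);


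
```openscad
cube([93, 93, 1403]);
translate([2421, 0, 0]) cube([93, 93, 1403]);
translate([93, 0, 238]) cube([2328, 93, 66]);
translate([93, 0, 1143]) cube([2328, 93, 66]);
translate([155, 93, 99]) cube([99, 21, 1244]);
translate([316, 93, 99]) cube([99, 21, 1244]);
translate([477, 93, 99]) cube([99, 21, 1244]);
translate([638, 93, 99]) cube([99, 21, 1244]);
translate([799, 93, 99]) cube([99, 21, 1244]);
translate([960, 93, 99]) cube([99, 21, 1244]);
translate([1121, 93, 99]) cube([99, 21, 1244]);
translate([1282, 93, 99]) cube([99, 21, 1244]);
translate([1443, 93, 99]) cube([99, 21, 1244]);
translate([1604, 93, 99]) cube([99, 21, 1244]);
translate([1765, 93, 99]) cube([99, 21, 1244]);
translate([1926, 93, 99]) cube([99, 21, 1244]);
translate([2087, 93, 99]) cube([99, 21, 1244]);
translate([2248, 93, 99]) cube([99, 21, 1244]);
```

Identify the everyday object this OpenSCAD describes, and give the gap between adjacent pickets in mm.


A fence section. The picket gap is 62 mm.

Two posts, two rails, 14 pickets — a fence section. Span 2328 mm holds 14 pickets of 99 mm with 15 equal gaps: ⌊(2328 − 14·99) / 15⌋ = 62 mm.


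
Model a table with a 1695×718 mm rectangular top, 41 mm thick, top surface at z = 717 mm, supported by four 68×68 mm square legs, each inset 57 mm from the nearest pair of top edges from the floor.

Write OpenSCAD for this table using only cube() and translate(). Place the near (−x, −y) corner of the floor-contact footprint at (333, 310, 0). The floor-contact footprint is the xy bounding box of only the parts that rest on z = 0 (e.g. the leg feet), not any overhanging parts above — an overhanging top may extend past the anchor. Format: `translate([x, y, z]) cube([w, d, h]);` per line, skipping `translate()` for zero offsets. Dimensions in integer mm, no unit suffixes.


translate([276, 253, 676]) cube([1695, 718, 41]);
translate([333, 310, 0]) cube([68, 68, 676]);
translate([1846, 310, 0]) cube([68, 68, 676]);
translate([333, 846, 0]) cube([68, 68, 676]);
translate([1846, 846, 0]) cube([68, 68, 676]);


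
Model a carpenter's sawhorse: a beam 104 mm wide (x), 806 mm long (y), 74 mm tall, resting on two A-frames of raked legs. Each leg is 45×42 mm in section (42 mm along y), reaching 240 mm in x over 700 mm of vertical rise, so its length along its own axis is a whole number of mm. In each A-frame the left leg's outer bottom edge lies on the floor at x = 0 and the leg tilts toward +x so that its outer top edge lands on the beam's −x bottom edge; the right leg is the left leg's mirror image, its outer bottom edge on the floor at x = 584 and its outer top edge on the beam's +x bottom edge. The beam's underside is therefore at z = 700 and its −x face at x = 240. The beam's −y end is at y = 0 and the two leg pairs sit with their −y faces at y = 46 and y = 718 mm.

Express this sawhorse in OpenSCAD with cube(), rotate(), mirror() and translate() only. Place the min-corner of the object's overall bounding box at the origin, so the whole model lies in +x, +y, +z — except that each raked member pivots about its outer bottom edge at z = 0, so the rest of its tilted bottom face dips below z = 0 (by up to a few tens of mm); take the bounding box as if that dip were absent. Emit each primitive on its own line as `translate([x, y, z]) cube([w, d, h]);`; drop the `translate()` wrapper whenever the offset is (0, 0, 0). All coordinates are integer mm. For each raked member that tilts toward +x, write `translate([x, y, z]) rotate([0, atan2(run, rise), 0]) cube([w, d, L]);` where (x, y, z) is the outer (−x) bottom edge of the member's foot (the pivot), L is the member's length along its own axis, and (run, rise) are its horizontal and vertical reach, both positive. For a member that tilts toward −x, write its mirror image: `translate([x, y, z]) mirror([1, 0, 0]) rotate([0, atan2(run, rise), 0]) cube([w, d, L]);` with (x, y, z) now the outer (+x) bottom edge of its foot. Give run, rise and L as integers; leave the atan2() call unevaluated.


// leg length = √(240² + 700²) = 740
// right-leg outer foot x = 2·240 + 104 = 584
// beam min-corner = (240, 0, 700)
translate([240, 0, 700]) cube([104, 806, 74]);
translate([0, 46, 0]) rotate([0, atan2(240, 700), 0]) cube([45, 42, 740]);
translate([584, 46, 0]) mirror([1, 0, 0]) rotate([0, atan2(240, 700), 0]) cube([45, 42, 740]);
translate([0, 718, 0]) rotate([0, atan2(240, 700), 0]) cube([45, 42, 740]);
translate([584, 718, 0]) mirror([1, 0, 0]) rotate([0, atan2(240, 700), 0]) cube([45, 42, 740]);


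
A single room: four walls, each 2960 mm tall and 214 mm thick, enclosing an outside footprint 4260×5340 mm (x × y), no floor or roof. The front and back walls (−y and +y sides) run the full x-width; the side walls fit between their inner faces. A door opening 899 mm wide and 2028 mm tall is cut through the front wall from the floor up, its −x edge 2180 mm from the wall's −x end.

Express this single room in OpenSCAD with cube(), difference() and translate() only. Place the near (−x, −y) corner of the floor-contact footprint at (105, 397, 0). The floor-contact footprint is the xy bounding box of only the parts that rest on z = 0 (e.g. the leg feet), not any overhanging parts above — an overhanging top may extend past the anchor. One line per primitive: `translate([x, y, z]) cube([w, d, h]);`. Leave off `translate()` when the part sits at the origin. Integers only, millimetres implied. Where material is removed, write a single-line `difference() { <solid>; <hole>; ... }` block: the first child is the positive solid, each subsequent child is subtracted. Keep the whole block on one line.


difference() { translate([105, 397, 0]) cube([4260, 214, 2960]); translate([2285, 397, 0]) cube([899, 214, 2028]); }
translate([105, 5523, 0]) cube([4260, 214, 2960]);
translate([105, 611, 0]) cube([214, 4912, 2960]);
translate([4151, 611, 0]) cube([214, 4912, 2960]);


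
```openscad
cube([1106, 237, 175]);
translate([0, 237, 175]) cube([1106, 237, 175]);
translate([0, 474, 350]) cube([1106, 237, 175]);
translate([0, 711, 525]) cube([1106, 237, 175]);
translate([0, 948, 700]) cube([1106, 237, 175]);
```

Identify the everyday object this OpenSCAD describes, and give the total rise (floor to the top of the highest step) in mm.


A staircase. The total rise is 875 mm.

5 identical blocks, each offset up and back from the previous — a staircase. Each step is 175 mm tall and there are 5 of them, so the total rise is 5 × 175 = 875 mm.


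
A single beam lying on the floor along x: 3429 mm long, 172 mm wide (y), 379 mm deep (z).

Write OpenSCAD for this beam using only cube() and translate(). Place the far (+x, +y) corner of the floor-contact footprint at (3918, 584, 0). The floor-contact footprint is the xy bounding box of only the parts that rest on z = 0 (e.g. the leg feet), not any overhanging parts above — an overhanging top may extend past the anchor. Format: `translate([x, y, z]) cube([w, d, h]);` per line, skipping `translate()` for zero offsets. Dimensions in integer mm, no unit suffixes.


translate([489, 412, 0]) cube([3429, 172, 379]);


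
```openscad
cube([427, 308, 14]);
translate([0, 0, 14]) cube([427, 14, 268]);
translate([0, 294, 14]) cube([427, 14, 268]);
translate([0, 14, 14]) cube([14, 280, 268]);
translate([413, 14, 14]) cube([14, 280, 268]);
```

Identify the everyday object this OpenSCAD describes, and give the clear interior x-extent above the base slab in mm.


An open box. The internal width is 399 mm.

A 427×308 base slab with four walls standing on it — an open box. The base is 427 mm wide and the walls are 14 mm thick, so the internal width is 427 − 2 × 14 = 399 mm.


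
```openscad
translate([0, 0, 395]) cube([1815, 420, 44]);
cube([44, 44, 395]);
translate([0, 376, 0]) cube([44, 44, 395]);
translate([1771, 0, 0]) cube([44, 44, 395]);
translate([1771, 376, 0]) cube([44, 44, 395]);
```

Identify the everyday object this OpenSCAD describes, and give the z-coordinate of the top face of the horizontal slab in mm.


A bench. The seat-top height is 439 mm.

A long slab on four corner posts — a bench. The slab sits at z = 395 with thickness 44, so the top is 395 + 44 = 439 mm.


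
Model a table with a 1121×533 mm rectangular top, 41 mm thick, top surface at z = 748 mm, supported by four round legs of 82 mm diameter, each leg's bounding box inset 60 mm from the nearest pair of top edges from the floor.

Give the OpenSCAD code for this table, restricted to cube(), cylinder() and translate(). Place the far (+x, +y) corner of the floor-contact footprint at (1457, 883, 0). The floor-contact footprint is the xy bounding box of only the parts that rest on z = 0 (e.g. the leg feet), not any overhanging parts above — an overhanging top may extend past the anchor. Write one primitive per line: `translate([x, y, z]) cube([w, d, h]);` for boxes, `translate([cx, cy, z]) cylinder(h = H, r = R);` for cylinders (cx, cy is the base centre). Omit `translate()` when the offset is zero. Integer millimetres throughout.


// leg_h = 748 - 41 = 707
translate([396, 410, 707]) cube([1121, 533, 41]);
translate([497, 511, 0]) cylinder(h = 707, r = 41);
translate([1416, 511, 0]) cylinder(h = 707, r = 41);
translate([497, 842, 0]) cylinder(h = 707, r = 41);
translate([1416, 842, 0]) cylinder(h = 707, r = 41);


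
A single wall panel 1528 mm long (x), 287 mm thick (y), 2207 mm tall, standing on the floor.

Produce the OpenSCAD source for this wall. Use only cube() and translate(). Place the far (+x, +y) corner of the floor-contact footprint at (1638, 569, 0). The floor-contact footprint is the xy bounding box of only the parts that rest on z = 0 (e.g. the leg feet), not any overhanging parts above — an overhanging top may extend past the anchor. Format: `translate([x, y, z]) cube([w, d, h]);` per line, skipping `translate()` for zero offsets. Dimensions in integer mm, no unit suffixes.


translate([110, 282, 0]) cube([1528, 287, 2207]);


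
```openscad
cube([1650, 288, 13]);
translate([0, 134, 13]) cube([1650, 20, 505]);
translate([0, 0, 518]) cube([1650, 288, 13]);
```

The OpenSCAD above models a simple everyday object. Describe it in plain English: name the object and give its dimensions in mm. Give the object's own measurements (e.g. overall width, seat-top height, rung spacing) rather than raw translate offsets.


An I-beam lying along x, 1650 mm long. Overall section height 531 mm. Two flanges 288 mm wide (y) and 13 mm thick, one on the floor and one at the top; a web 20 mm thick runs between them, centred on the flange width.


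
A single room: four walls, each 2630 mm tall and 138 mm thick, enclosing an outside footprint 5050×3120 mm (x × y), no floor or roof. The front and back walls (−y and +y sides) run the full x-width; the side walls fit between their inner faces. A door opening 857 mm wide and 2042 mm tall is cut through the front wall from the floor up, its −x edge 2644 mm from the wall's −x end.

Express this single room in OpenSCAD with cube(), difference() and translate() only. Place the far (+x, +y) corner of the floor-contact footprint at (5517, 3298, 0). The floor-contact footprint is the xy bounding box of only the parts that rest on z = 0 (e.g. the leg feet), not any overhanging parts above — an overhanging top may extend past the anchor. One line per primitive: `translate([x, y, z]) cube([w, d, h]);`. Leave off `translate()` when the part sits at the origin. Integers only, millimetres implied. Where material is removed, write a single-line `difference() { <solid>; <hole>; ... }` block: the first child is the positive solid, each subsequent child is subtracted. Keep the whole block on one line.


difference() { translate([467, 178, 0]) cube([5050, 138, 2630]); translate([3111, 178, 0]) cube([857, 138, 2042]); }
translate([467, 3160, 0]) cube([5050, 138, 2630]);
translate([467, 316, 0]) cube([138, 2844, 2630]);
translate([5379, 316, 0]) cube([138, 2844, 2630]);


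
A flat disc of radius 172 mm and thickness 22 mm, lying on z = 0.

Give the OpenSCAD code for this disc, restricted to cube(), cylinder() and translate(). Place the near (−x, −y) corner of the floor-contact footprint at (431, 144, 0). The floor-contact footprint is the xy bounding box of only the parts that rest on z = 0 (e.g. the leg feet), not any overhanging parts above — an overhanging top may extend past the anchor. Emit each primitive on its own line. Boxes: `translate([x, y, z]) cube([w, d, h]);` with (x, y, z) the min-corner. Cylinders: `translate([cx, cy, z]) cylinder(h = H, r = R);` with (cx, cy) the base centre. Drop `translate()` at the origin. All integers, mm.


translate([603, 316, 0]) cylinder(h = 22, r = 172);


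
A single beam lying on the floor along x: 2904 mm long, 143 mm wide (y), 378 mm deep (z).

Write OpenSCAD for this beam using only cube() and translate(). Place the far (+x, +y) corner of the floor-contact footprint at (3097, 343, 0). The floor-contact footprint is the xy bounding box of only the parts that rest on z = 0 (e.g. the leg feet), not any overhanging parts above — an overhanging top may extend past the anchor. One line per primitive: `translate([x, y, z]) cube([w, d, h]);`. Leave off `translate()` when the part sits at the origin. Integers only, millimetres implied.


translate([193, 200, 0]) cube([2904, 143, 378]);


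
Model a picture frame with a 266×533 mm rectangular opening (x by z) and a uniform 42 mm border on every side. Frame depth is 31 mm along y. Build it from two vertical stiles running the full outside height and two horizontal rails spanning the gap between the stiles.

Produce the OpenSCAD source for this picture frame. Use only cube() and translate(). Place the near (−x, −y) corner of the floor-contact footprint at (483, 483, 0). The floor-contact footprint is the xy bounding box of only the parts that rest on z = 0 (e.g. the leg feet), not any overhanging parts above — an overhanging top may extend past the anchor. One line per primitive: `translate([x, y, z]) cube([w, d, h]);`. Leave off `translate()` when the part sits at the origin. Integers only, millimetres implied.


translate([483, 483, 0]) cube([42, 31, 617]);
translate([791, 483, 0]) cube([42, 31, 617]);
translate([525, 483, 0]) cube([266, 31, 42]);
translate([525, 483, 575]) cube([266, 31, 42]);


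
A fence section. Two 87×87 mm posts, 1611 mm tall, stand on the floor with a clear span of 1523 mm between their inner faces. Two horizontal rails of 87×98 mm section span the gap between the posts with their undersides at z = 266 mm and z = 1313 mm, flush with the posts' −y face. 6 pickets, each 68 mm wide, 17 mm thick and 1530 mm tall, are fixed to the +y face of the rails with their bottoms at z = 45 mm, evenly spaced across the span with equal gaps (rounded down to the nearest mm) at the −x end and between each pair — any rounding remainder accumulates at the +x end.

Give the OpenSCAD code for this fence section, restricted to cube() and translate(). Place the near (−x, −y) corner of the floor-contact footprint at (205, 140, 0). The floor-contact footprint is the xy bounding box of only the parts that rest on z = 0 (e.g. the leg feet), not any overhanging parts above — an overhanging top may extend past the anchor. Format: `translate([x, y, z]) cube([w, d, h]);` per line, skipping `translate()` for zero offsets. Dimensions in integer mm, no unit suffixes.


translate([205, 140, 0]) cube([87, 87, 1611]);
translate([1815, 140, 0]) cube([87, 87, 1611]);
translate([292, 140, 266]) cube([1523, 87, 98]);
translate([292, 140, 1313]) cube([1523, 87, 98]);
translate([451, 227, 45]) cube([68, 17, 1530]);
translate([678, 227, 45]) cube([68, 17, 1530]);
translate([905, 227, 45]) cube([68, 17, 1530]);
translate([1132, 227, 45]) cube([68, 17, 1530]);
translate([1359, 227, 45]) cube([68, 17, 1530]);
translate([1586, 227, 45]) cube([68, 17, 1530]);


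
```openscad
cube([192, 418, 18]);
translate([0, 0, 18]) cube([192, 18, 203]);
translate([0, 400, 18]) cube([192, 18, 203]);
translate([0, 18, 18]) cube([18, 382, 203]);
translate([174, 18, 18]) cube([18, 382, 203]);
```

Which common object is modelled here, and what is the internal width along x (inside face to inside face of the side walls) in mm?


An open box. The internal width is 156 mm.

A 192×418 base slab with four walls standing on it — an open box. The base is 192 mm wide and the walls are 18 mm thick, so the internal width is 192 − 2 × 18 = 156 mm.


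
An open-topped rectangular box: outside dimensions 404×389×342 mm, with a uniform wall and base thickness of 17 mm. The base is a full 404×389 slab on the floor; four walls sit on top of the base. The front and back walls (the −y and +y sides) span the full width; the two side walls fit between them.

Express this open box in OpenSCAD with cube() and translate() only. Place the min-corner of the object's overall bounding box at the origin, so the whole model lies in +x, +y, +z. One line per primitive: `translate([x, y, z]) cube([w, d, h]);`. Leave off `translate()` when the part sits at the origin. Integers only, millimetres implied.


cube([404, 389, 17]);
translate([0, 0, 17]) cube([404, 17, 325]);
translate([0, 372, 17]) cube([404, 17, 325]);
translate([0, 17, 17]) cube([17, 355, 325]);
translate([387, 17, 17]) cube([17, 355, 325]);


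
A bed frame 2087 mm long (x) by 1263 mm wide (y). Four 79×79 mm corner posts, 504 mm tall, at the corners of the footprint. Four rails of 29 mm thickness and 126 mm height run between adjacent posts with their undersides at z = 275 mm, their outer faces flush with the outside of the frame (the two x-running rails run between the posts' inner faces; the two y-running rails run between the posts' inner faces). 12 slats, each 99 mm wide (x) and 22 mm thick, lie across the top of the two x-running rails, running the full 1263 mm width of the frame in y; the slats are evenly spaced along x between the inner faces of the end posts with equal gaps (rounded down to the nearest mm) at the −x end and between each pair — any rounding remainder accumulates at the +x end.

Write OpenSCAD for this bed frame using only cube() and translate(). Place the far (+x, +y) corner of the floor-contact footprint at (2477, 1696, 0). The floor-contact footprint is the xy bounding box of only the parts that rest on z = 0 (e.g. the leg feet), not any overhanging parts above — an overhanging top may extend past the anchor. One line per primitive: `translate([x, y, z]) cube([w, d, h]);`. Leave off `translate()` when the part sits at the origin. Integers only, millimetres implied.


translate([390, 433, 0]) cube([79, 79, 504]);
translate([390, 1617, 0]) cube([79, 79, 504]);
translate([2398, 433, 0]) cube([79, 79, 504]);
translate([2398, 1617, 0]) cube([79, 79, 504]);
translate([469, 433, 275]) cube([1929, 29, 126]);
translate([469, 1667, 275]) cube([1929, 29, 126]);
translate([390, 512, 275]) cube([29, 1105, 126]);
translate([2448, 512, 275]) cube([29, 1105, 126]);
translate([526, 433, 401]) cube([99, 1263, 22]);
translate([682, 433, 401]) cube([99, 1263, 22]);
translate([838, 433, 401]) cube([99, 1263, 22]);
translate([994, 433, 401]) cube([99, 1263, 22]);
translate([1150, 433, 401]) cube([99, 1263, 22]);
translate([1306, 433, 401]) cube([99, 1263, 22]);
translate([1462, 433, 401]) cube([99, 1263, 22]);
translate([1618, 433, 401]) cube([99, 1263, 22]);
translate([1774, 433, 401]) cube([99, 1263, 22]);
translate([1930, 433, 401]) cube([99, 1263, 22]);
translate([2086, 433, 401]) cube([99, 1263, 22]);
translate([2242, 433, 401]) cube([99, 1263, 22]);
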